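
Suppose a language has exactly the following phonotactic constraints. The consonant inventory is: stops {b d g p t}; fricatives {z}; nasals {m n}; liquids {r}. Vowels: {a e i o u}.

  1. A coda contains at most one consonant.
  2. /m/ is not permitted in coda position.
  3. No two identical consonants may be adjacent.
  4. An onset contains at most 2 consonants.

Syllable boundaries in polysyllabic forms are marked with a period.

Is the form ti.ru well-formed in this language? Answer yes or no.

yes

ti.ru — σ1 onset /t/, coda /∅/ ok; σ2 onset /r/, coda /∅/ ok → well-formed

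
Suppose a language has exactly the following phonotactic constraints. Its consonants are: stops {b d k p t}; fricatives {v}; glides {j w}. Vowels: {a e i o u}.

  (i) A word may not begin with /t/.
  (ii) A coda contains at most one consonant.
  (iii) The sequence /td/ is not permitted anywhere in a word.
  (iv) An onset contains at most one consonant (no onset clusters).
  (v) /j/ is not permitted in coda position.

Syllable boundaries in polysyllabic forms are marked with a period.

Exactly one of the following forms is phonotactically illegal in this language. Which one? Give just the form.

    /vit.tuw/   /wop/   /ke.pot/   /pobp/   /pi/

/vit.tuw/ — σ1 onset /v/, coda /t/ ok; σ2 onset /t/, coda /w/ ok → phonotactically legal
/wop/ — σ1 onset /w/, coda /p/ ok → phonotactically legal
/ke.pot/ — σ1 onset /k/, coda /∅/ ok; σ2 onset /p/, coda /t/ ok → phonotactically legal
/pobp/ — violates constraint (ii): syllable 1 coda /bp/ has 2 consonants (> 1) → phonotactically illegal
/pi/ — σ1 onset /p/, coda /∅/ ok → phonotactically legal

/pobp/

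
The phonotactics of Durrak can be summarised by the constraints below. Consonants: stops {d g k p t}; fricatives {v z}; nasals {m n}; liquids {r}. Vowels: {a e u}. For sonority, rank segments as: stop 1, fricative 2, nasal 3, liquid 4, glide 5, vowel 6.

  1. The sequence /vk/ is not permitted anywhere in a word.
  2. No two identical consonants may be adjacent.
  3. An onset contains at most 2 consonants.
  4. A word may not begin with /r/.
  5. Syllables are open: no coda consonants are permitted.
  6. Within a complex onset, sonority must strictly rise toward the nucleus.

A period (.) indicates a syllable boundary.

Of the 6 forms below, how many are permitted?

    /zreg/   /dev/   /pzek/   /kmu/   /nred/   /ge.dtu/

1

/zreg/ — violates constraint 5: syllable 1 coda /g/ has 1 consonant (> 0) → not permitted
/dev/ — violates constraint 5: syllable 1 coda /v/ has 1 consonant (> 0) → not permitted
/pzek/ — violates constraint 5: syllable 1 coda /k/ has 1 consonant (> 0) → not permitted
/kmu/ — σ1 onset /km/ (1→3 rises), coda /∅/ ok → permitted
/nred/ — violates constraint 5: syllable 1 coda /d/ has 1 consonant (> 0) → not permitted
/ge.dtu/ — violates constraint 6: syllable 2 onset /dt/: /d/ (stop, 1) → /t/ (stop, 1) does not rise → not permitted
Permitted: /kmu/ → 1.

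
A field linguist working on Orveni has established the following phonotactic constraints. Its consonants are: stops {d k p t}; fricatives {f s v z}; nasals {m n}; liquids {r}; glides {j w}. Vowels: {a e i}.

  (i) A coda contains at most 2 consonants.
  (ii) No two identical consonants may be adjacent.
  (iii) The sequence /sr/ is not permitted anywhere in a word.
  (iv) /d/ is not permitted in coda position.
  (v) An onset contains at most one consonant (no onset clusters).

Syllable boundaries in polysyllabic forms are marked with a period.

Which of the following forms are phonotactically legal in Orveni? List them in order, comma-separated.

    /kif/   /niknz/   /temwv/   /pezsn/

/kif/

/kif/ — σ1 onset /k/, coda /f/ ok → phonotactically legal
/niknz/ — violates constraint (i): syllable 1 coda /knz/ has 3 consonants (> 2) → phonotactically illegal
/temwv/ — violates constraint (i): syllable 1 coda /mwv/ has 3 consonants (> 2) → phonotactically illegal
/pezsn/ — violates constraint (i): syllable 1 coda /zsn/ has 3 consonants (> 2) → phonotactically illegal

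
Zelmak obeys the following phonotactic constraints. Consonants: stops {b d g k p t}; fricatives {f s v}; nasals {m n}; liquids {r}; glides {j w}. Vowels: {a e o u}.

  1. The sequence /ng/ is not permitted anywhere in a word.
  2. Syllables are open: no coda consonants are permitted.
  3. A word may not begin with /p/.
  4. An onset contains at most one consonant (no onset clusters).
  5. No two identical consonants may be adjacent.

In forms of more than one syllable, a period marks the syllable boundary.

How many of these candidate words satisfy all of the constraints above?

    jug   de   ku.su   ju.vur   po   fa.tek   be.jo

jug — violates constraint 2: syllable 1 coda /g/ has 1 consonant (> 0) → ill-formed
de — σ1 onset /d/, coda /∅/ ok → well-formed
ku.su — σ1 onset /k/, coda /∅/ ok; σ2 onset /s/, coda /∅/ ok → well-formed
ju.vur — violates constraint 2: syllable 2 coda /r/ has 1 consonant (> 0) → ill-formed
po — violates constraint 3: word begins with /p/ → ill-formed
fa.tek — violates constraint 2: syllable 2 coda /k/ has 1 consonant (> 0) → ill-formed
be.jo — σ1 onset /b/, coda /∅/ ok; σ2 onset /j/, coda /∅/ ok → well-formed
Well-formed: de, ku.su, be.jo → 3.

3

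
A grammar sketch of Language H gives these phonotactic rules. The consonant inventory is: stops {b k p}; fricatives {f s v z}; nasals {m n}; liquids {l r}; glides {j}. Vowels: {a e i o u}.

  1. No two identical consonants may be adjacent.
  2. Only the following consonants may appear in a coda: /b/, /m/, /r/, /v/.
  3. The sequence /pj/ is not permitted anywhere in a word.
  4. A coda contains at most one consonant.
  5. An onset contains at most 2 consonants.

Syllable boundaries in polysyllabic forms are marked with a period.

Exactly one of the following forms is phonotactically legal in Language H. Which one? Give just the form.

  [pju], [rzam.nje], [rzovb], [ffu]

[pju] — violates constraint 3: contains banned sequence /pj/ → phonotactically illegal
[rzam.nje] — σ1 onset /rz/ (2C), coda /m/ ok; σ2 onset /nj/ (2C), coda /∅/ ok → phonotactically legal
[rzovb] — violates constraint 4: syllable 1 coda /vb/ has 2 consonants (> 1) → phonotactically illegal
[ffu] — violates constraint 1: adjacent identical consonants /ff/ → phonotactically illegal

[rzam.nje]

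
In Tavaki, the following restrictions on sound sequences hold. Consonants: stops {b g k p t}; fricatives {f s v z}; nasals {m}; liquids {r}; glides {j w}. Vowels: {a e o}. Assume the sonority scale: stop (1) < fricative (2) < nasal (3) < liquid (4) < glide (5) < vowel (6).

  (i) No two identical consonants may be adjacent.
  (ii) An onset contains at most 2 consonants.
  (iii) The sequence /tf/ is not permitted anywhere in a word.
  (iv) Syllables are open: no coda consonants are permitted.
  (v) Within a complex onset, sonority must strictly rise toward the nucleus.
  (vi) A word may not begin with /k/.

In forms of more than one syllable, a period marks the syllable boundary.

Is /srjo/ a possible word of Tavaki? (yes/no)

no

/srjo/ — violates constraint (ii): syllable 1 onset /srj/ has 3 consonants (> 2) → ill-formed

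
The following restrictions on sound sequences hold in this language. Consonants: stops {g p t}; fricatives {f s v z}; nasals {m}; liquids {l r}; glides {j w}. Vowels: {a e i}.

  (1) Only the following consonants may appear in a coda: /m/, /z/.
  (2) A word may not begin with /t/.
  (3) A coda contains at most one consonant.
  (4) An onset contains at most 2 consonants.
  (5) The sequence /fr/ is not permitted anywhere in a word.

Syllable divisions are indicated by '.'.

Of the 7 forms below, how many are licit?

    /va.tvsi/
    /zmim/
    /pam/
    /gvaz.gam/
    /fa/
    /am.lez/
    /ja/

6

/va.tvsi/ — violates constraint 4: syllable 2 onset /tvs/ has 3 consonants (> 2) → illicit
/zmim/ — σ1 onset /zm/ (2C), coda /m/ ok → licit
/pam/ — σ1 onset /p/, coda /m/ ok → licit
/gvaz.gam/ — σ1 onset /gv/ (2C), coda /z/ ok; σ2 onset /g/, coda /m/ ok → licit
/fa/ — σ1 onset /f/, coda /∅/ ok → licit
/am.lez/ — σ1 onset /∅/, coda /m/ ok; σ2 onset /l/, coda /z/ ok → licit
/ja/ — σ1 onset /j/, coda /∅/ ok → licit
Licit: /zmim/, /pam/, /gvaz.gam/, /fa/, /am.lez/, /ja/ → 6.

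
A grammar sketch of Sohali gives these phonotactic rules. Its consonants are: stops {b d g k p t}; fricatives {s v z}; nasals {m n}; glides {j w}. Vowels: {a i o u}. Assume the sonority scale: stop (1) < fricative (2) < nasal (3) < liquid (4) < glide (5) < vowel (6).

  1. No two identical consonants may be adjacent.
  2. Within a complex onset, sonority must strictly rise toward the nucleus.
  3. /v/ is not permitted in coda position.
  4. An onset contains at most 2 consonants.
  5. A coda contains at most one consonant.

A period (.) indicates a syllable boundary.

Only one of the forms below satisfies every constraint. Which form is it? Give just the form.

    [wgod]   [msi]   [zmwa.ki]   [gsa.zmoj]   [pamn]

[wgod] — violates constraint 2: syllable 1 onset /wg/: /w/ (glide, 5) → /g/ (stop, 1) does not rise → illicit
[msi] — violates constraint 2: syllable 1 onset /ms/: /m/ (nasal, 3) → /s/ (fricative, 2) does not rise → illicit
[zmwa.ki] — violates constraint 4: syllable 1 onset /zmw/ has 3 consonants (> 2) → illicit
[gsa.zmoj] — σ1 onset /gs/ (1→2 rises), coda /∅/ ok; σ2 onset /zm/ (2→3 rises), coda /j/ ok → licit
[pamn] — violates constraint 5: syllable 1 coda /mn/ has 2 consonants (> 1) → illicit

[gsa.zmoj]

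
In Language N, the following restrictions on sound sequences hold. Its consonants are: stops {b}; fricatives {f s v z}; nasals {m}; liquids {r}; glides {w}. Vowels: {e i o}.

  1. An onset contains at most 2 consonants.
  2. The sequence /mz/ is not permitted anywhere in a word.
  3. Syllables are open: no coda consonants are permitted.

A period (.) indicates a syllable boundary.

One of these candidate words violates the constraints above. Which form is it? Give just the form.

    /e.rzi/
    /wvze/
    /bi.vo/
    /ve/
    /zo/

/wvze/

/e.rzi/ — σ1 onset /∅/, coda /∅/ ok; σ2 onset /rz/ (2C), coda /∅/ ok → licit
/wvze/ — violates constraint 1: syllable 1 onset /wvz/ has 3 consonants (> 2) → illicit
/bi.vo/ — σ1 onset /b/, coda /∅/ ok; σ2 onset /v/, coda /∅/ ok → licit
/ve/ — σ1 onset /v/, coda /∅/ ok → licit
/zo/ — σ1 onset /z/, coda /∅/ ok → licit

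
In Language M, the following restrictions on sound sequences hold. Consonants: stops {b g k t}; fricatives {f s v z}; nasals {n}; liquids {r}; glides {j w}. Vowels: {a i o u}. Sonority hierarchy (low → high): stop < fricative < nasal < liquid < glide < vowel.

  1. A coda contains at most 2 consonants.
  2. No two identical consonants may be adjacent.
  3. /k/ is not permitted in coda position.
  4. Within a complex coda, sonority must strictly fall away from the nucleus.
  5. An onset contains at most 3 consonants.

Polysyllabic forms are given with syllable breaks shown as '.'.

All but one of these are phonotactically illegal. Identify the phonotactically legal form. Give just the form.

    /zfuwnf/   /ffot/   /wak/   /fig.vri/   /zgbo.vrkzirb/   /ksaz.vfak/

/fig.vri/

/zfuwnf/ — violates constraint 1: syllable 1 coda /wnf/ has 3 consonants (> 2) → phonotactically illegal
/ffot/ — violates constraint 2: adjacent identical consonants /ff/ → phonotactically illegal
/wak/ — violates constraint 3: syllable 1 coda contains /k/ → phonotactically illegal
/fig.vri/ — σ1 onset /f/, coda /g/ ok; σ2 onset /vr/ (2C), coda /∅/ ok → phonotactically legal
/zgbo.vrkzirb/ — violates constraint 5: syllable 2 onset /vrkz/ has 4 consonants (> 3) → phonotactically illegal
/ksaz.vfak/ — violates constraint 3: syllable 2 coda contains /k/ → phonotactically illegal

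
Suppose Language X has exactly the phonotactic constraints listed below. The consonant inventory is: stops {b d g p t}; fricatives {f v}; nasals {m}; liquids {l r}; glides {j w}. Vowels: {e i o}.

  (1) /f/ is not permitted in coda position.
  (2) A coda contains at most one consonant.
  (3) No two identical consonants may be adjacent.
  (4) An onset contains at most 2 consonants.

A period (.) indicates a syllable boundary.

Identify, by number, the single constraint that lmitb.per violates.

2

lmitb.per: syllable 1 coda /tb/ has 2 consonants (> 1).
This is a violation of constraint 2: "A coda contains at most one consonant."
The remaining constraints (1, 3, 4) are satisfied.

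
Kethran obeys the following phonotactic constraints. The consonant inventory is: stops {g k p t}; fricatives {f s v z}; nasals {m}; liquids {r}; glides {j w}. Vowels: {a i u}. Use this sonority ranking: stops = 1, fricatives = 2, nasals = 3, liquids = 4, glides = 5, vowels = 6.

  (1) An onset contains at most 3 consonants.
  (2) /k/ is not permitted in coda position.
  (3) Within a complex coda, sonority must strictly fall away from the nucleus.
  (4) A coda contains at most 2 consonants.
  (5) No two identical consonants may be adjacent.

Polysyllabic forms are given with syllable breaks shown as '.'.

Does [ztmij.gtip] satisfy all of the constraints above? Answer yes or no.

yes

[ztmij.gtip] — σ1 onset /ztm/ (3C), coda /j/ ok; σ2 onset /gt/ (2C), coda /p/ ok → well-formed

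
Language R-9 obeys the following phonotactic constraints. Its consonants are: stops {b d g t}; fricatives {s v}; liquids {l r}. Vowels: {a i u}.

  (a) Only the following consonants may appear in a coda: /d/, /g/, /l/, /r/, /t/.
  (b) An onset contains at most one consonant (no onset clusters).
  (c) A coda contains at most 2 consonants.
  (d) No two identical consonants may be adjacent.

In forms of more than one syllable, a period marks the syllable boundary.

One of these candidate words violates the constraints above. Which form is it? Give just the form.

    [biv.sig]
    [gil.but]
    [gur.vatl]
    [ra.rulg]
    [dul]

[biv.sig] — violates constraint (a): syllable 1 coda contains /v/, which is not a licensed coda consonant → not permitted
[gil.but] — σ1 onset /g/, coda /l/ ok; σ2 onset /b/, coda /t/ ok → permitted
[gur.vatl] — σ1 onset /g/, coda /r/ ok; σ2 onset /v/, coda /tl/ (2C) ok → permitted
[ra.rulg] — σ1 onset /r/, coda /∅/ ok; σ2 onset /r/, coda /lg/ (2C) ok → permitted
[dul] — σ1 onset /d/, coda /l/ ok → permitted

[biv.sig]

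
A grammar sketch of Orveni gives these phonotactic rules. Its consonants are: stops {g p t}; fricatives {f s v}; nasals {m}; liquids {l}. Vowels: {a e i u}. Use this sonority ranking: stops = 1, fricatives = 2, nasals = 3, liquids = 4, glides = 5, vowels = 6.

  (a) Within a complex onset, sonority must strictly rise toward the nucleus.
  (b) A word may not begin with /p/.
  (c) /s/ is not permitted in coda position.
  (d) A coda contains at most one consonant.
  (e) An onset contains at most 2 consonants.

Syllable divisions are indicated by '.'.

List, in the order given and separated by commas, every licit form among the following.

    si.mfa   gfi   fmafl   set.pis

si.mfa — violates constraint (a): syllable 2 onset /mf/: /m/ (nasal, 3) → /f/ (fricative, 2) does not rise → illicit
gfi — σ1 onset /gf/ (1→2 rises), coda /∅/ ok → licit
fmafl — violates constraint (d): syllable 1 coda /fl/ has 2 consonants (> 1) → illicit
set.pis — violates constraint (c): syllable 2 coda contains /s/ → illicit

gfi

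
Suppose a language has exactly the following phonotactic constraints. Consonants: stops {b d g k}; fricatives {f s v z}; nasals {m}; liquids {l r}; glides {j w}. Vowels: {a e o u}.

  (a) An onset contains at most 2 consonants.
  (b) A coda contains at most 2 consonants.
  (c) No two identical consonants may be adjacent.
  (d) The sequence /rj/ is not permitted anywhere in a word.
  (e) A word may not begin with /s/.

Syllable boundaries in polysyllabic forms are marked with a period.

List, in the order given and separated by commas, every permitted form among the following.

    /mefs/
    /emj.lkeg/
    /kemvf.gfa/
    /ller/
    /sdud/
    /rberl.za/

/mefs/, /emj.lkeg/, /rberl.za/

/mefs/ — σ1 onset /m/, coda /fs/ (2C) ok → permitted
/emj.lkeg/ — σ1 onset /∅/, coda /mj/ (2C) ok; σ2 onset /lk/ (2C), coda /g/ ok → permitted
/kemvf.gfa/ — violates constraint (b): syllable 1 coda /mvf/ has 3 consonants (> 2) → not permitted
/ller/ — violates constraint (c): adjacent identical consonants /ll/ → not permitted
/sdud/ — violates constraint (e): word begins with /s/ → not permitted
/rberl.za/ — σ1 onset /rb/ (2C), coda /rl/ (2C) ok; σ2 onset /z/, coda /∅/ ok → permitted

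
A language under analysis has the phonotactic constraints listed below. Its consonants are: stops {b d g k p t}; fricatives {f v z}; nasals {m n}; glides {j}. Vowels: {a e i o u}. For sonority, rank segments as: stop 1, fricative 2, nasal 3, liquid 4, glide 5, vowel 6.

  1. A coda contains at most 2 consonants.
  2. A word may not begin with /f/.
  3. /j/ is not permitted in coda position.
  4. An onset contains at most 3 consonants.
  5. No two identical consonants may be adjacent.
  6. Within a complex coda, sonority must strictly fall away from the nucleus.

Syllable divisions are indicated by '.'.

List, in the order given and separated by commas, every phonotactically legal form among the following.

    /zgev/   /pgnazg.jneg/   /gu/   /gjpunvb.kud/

/zgev/ — σ1 onset /zg/ (2C), coda /v/ ok → phonotactically legal
/pgnazg.jneg/ — σ1 onset /pgn/ (3C), coda /zg/ (2→1 falls) ok; σ2 onset /jn/ (2C), coda /g/ ok → phonotactically legal
/gu/ — σ1 onset /g/, coda /∅/ ok → phonotactically legal
/gjpunvb.kud/ — violates constraint 1: syllable 1 coda /nvb/ has 3 consonants (> 2) → phonotactically illegal

/zgev/, /pgnazg.jneg/, /gu/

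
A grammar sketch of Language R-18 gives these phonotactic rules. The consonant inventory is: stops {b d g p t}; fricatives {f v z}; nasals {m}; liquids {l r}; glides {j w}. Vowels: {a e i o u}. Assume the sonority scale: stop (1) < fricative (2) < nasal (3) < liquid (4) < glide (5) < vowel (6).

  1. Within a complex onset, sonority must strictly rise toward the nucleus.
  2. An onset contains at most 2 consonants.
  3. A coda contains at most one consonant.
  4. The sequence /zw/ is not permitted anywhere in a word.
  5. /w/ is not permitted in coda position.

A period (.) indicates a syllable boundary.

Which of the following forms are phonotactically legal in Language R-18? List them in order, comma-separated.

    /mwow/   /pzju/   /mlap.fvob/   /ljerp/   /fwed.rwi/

/fwed.rwi/

/mwow/ — violates constraint 5: syllable 1 coda contains /w/ → phonotactically illegal
/pzju/ — violates constraint 2: syllable 1 onset /pzj/ has 3 consonants (> 2) → phonotactically illegal
/mlap.fvob/ — violates constraint 1: syllable 2 onset /fv/: /f/ (fricative, 2) → /v/ (fricative, 2) does not rise → phonotactically illegal
/ljerp/ — violates constraint 3: syllable 1 coda /rp/ has 2 consonants (> 1) → phonotactically illegal
/fwed.rwi/ — σ1 onset /fw/ (2→5 rises), coda /d/ ok; σ2 onset /rw/ (4→5 rises), coda /∅/ ok → phonotactically legal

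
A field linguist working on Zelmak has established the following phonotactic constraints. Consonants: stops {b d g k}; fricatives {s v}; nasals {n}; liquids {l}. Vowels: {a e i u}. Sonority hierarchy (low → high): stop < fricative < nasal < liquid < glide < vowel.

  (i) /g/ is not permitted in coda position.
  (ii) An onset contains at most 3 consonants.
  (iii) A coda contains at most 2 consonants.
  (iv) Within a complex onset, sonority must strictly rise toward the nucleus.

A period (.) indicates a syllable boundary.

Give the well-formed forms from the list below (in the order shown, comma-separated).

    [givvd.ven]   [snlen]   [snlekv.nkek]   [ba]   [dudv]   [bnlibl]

[givvd.ven] — violates constraint (iii): syllable 1 coda /vvd/ has 3 consonants (> 2) → ill-formed
[snlen] — σ1 onset /snl/ (2→3→4 rises), coda /n/ ok → well-formed
[snlekv.nkek] — violates constraint (iv): syllable 2 onset /nk/: /n/ (nasal, 3) → /k/ (stop, 1) does not rise → ill-formed
[ba] — σ1 onset /b/, coda /∅/ ok → well-formed
[dudv] — σ1 onset /d/, coda /dv/ (2C) ok → well-formed
[bnlibl] — σ1 onset /bnl/ (1→3→4 rises), coda /bl/ (2C) ok → well-formed

[snlen], [ba], [dudv], [bnlibl]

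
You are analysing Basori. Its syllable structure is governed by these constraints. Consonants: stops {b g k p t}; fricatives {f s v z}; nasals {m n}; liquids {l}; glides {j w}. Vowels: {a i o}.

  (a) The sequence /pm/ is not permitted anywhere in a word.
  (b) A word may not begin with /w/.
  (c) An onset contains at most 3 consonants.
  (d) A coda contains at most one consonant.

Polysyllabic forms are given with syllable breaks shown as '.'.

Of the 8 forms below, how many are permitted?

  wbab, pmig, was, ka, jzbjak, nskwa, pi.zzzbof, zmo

2

wbab — violates constraint (b): word begins with /w/ → not permitted
pmig — violates constraint (a): contains banned sequence /pm/ → not permitted
was — violates constraint (b): word begins with /w/ → not permitted
ka — σ1 onset /k/, coda /∅/ ok → permitted
jzbjak — violates constraint (c): syllable 1 onset /jzbj/ has 4 consonants (> 3) → not permitted
nskwa — violates constraint (c): syllable 1 onset /nskw/ has 4 consonants (> 3) → not permitted
pi.zzzbof — violates constraint (c): syllable 2 onset /zzzb/ has 4 consonants (> 3) → not permitted
zmo — σ1 onset /zm/ (2C), coda /∅/ ok → permitted
Permitted: ka, zmo → 2.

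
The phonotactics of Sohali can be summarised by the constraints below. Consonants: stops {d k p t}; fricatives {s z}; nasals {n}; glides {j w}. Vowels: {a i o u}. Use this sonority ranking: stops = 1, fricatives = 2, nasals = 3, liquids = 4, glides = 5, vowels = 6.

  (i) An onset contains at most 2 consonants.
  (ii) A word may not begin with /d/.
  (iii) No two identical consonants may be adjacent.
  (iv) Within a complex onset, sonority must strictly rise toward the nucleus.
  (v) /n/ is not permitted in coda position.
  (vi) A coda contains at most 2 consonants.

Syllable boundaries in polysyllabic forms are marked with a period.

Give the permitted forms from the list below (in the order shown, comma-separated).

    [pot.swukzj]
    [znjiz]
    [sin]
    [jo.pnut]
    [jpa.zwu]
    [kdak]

[jo.pnut]

[pot.swukzj] — violates constraint (vi): syllable 2 coda /kzj/ has 3 consonants (> 2) → not permitted
[znjiz] — violates constraint (i): syllable 1 onset /znj/ has 3 consonants (> 2) → not permitted
[sin] — violates constraint (v): syllable 1 coda contains /n/ → not permitted
[jo.pnut] — σ1 onset /j/, coda /∅/ ok; σ2 onset /pn/ (1→3 rises), coda /t/ ok → permitted
[jpa.zwu] — violates constraint (iv): syllable 1 onset /jp/: /j/ (glide, 5) → /p/ (stop, 1) does not rise → not permitted
[kdak] — violates constraint (iv): syllable 1 onset /kd/: /k/ (stop, 1) → /d/ (stop, 1) does not rise → not permitted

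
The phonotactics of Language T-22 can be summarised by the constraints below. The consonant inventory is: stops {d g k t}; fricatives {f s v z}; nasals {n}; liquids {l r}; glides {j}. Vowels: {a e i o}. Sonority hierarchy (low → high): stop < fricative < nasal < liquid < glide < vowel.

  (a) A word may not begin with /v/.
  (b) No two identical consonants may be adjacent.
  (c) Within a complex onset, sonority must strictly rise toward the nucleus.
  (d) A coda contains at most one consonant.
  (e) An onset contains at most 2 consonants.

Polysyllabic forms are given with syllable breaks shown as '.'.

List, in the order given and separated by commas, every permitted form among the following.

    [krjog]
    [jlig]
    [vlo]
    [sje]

[krjog] — violates constraint (e): syllable 1 onset /krj/ has 3 consonants (> 2) → not permitted
[jlig] — violates constraint (c): syllable 1 onset /jl/: /j/ (glide, 5) → /l/ (liquid, 4) does not rise → not permitted
[vlo] — violates constraint (a): word begins with /v/ → not permitted
[sje] — σ1 onset /sj/ (2→5 rises), coda /∅/ ok → permitted

[sje]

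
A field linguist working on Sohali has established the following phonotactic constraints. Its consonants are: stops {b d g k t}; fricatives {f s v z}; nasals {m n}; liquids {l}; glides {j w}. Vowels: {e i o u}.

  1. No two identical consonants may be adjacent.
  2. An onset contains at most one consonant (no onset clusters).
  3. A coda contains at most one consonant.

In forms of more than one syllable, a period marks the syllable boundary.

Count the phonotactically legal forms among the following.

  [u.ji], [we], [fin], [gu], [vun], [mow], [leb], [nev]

[u.ji] — σ1 onset /∅/, coda /∅/ ok; σ2 onset /j/, coda /∅/ ok → phonotactically legal
[we] — σ1 onset /w/, coda /∅/ ok → phonotactically legal
[fin] — σ1 onset /f/, coda /n/ ok → phonotactically legal
[gu] — σ1 onset /g/, coda /∅/ ok → phonotactically legal
[vun] — σ1 onset /v/, coda /n/ ok → phonotactically legal
[mow] — σ1 onset /m/, coda /w/ ok → phonotactically legal
[leb] — σ1 onset /l/, coda /b/ ok → phonotactically legal
[nev] — σ1 onset /n/, coda /v/ ok → phonotactically legal
Phonotactically legal: [u.ji], [we], [fin], [gu], [vun], [mow], [leb], [nev] → 8.

8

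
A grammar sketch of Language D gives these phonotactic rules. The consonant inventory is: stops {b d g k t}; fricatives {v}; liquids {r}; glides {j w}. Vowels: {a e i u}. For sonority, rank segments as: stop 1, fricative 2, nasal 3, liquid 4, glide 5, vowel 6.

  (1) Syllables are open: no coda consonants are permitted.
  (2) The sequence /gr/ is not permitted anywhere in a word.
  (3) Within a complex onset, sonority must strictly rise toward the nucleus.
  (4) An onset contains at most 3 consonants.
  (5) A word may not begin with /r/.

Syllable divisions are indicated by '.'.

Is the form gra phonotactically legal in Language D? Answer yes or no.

gra — violates constraint 2: contains banned sequence /gr/ → phonotactically illegal

no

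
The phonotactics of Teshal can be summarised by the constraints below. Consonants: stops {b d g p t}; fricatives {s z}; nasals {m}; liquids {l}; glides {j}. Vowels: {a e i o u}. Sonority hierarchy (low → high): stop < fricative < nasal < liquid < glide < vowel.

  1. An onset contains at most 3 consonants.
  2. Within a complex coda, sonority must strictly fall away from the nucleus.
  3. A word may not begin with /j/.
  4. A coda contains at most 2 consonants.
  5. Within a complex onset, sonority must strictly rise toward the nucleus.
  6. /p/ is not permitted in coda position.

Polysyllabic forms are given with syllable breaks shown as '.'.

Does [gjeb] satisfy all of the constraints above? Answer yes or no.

yes

[gjeb] — σ1 onset /gj/ (1→5 rises), coda /b/ ok → licit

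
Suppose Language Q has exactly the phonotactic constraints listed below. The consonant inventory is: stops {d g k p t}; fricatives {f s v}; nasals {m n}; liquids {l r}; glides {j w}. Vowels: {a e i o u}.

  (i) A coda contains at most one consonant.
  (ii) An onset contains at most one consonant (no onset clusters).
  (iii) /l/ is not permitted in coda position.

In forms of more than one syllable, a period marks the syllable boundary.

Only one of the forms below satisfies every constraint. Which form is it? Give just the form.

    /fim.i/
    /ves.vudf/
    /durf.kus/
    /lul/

/fim.i/ — σ1 onset /f/, coda /m/ ok; σ2 onset /∅/, coda /∅/ ok → well-formed
/ves.vudf/ — violates constraint (i): syllable 2 coda /df/ has 2 consonants (> 1) → ill-formed
/durf.kus/ — violates constraint (i): syllable 1 coda /rf/ has 2 consonants (> 1) → ill-formed
/lul/ — violates constraint (iii): syllable 1 coda contains /l/ → ill-formed

/fim.i/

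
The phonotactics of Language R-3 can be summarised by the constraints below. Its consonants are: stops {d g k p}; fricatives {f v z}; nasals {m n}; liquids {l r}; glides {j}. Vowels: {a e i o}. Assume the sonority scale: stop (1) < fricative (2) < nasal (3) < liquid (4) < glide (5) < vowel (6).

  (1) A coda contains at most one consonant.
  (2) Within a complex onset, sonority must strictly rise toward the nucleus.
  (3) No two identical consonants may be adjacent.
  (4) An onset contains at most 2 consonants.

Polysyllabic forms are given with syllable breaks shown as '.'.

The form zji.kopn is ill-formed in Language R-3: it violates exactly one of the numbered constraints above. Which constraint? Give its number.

zji.kopn: syllable 2 coda /pn/ has 2 consonants (> 1).
This is a violation of constraint 1: "A coda contains at most one consonant."
The remaining constraints (2, 3, 4) are satisfied.

1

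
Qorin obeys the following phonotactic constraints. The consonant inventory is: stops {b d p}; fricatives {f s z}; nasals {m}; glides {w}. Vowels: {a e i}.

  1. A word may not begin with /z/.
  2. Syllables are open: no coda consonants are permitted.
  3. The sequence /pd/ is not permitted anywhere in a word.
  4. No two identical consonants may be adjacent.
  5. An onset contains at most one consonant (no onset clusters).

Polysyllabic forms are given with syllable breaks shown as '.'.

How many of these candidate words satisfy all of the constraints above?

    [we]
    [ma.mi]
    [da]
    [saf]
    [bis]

[we] — σ1 onset /w/, coda /∅/ ok → licit
[ma.mi] — σ1 onset /m/, coda /∅/ ok; σ2 onset /m/, coda /∅/ ok → licit
[da] — σ1 onset /d/, coda /∅/ ok → licit
[saf] — violates constraint 2: syllable 1 coda /f/ has 1 consonant (> 0) → illicit
[bis] — violates constraint 2: syllable 1 coda /s/ has 1 consonant (> 0) → illicit
Licit: [we], [ma.mi], [da] → 3.

3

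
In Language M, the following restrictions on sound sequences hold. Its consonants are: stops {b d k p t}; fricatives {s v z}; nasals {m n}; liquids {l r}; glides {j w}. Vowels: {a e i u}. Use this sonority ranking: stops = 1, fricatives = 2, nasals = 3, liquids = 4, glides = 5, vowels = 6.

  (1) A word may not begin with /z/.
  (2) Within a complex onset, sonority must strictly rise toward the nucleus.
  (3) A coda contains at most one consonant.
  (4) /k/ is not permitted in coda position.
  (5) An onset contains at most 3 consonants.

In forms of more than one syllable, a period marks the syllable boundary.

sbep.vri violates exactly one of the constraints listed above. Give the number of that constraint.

2

sbep.vri: syllable 1 onset /sb/: /s/ (fricative, 2) → /b/ (stop, 1) does not rise.
This is a violation of constraint 2: "Within a complex onset, sonority must strictly rise toward the nucleus."
The remaining constraints (1, 3, 4, 5) are satisfied.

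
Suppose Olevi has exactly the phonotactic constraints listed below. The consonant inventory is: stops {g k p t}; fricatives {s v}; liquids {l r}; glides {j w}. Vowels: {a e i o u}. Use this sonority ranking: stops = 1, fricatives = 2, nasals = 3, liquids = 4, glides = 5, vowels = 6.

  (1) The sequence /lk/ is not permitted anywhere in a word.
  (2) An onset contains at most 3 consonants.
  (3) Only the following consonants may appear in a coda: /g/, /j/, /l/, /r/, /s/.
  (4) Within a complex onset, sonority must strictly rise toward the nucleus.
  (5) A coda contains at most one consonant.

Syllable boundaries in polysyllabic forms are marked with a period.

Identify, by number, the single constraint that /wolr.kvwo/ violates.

/wolr.kvwo/: syllable 1 coda /lr/ has 2 consonants (> 1).
This is a violation of constraint 5: "A coda contains at most one consonant."
The remaining constraints (1, 2, 3, 4) are satisfied.

5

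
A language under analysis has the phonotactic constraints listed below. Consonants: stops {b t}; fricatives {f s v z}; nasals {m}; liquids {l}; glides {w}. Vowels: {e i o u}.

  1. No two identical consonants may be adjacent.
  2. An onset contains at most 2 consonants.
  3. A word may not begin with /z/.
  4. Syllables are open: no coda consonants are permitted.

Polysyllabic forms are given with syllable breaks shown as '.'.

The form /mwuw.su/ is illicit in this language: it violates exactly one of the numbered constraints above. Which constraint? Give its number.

/mwuw.su/: syllable 1 coda /w/ has 1 consonant (> 0).
This is a violation of constraint 4: "Syllables are open: no coda consonants are permitted."
The remaining constraints (1, 2, 3) are satisfied.

4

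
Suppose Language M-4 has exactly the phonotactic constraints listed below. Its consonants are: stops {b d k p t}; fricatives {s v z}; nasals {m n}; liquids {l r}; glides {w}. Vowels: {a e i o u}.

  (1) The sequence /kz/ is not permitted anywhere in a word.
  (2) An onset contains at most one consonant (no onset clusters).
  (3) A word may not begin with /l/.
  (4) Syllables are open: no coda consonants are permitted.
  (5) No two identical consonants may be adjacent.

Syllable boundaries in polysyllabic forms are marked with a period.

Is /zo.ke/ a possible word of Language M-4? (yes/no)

yes

/zo.ke/ — σ1 onset /z/, coda /∅/ ok; σ2 onset /k/, coda /∅/ ok → phonotactically legal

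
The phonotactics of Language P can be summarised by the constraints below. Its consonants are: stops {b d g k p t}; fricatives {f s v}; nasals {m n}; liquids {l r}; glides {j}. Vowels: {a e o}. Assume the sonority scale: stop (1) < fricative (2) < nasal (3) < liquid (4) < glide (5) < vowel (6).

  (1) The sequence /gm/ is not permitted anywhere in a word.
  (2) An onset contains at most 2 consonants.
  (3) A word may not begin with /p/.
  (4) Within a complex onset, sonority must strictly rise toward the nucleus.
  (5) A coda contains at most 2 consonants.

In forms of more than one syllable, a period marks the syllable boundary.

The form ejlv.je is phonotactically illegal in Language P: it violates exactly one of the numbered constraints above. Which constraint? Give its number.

ejlv.je: syllable 1 coda /jlv/ has 3 consonants (> 2).
This is a violation of constraint 5: "A coda contains at most 2 consonants."
The remaining constraints (1, 2, 3, 4) are satisfied.

5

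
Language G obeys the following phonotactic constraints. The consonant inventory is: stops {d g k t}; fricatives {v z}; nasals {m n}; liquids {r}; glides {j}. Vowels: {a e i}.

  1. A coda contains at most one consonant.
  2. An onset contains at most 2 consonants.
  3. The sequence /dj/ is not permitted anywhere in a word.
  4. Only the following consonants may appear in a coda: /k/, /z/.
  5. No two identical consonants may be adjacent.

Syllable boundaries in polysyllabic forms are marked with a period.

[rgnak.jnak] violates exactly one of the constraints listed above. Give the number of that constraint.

2

[rgnak.jnak]: syllable 1 onset /rgn/ has 3 consonants (> 2).
This is a violation of constraint 2: "An onset contains at most 2 consonants."
The remaining constraints (1, 3, 4, 5) are satisfied.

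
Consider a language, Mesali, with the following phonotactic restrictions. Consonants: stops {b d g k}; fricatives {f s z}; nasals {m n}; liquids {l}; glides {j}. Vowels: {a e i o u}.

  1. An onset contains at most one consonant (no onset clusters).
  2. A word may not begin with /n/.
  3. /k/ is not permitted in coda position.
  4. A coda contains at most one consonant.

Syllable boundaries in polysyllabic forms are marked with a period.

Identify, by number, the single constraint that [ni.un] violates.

[ni.un]: word begins with /n/.
This is a violation of constraint 2: "A word may not begin with /n/."
The remaining constraints (1, 3, 4) are satisfied.

2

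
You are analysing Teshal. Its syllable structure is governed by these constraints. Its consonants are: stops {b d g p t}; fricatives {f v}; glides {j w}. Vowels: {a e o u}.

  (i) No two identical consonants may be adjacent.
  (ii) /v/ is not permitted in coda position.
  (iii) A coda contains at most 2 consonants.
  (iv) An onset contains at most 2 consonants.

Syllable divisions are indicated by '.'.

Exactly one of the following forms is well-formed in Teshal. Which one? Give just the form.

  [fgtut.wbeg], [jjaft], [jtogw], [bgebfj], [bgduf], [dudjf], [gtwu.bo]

[fgtut.wbeg] — violates constraint (iv): syllable 1 onset /fgt/ has 3 consonants (> 2) → ill-formed
[jjaft] — violates constraint (i): adjacent identical consonants /jj/ → ill-formed
[jtogw] — σ1 onset /jt/ (2C), coda /gw/ (2C) ok → well-formed
[bgebfj] — violates constraint (iii): syllable 1 coda /bfj/ has 3 consonants (> 2) → ill-formed
[bgduf] — violates constraint (iv): syllable 1 onset /bgd/ has 3 consonants (> 2) → ill-formed
[dudjf] — violates constraint (iii): syllable 1 coda /djf/ has 3 consonants (> 2) → ill-formed
[gtwu.bo] — violates constraint (iv): syllable 1 onset /gtw/ has 3 consonants (> 2) → ill-formed

[jtogw]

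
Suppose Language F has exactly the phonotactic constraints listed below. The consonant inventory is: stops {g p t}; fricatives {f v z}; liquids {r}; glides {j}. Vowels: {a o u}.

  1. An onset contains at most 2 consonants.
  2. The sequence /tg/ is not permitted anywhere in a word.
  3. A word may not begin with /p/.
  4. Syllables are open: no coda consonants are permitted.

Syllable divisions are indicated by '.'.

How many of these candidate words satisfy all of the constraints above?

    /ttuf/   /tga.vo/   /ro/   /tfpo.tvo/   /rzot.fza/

1

/ttuf/ — violates constraint 4: syllable 1 coda /f/ has 1 consonant (> 0) → not permitted
/tga.vo/ — violates constraint 2: contains banned sequence /tg/ → not permitted
/ro/ — σ1 onset /r/, coda /∅/ ok → permitted
/tfpo.tvo/ — violates constraint 1: syllable 1 onset /tfp/ has 3 consonants (> 2) → not permitted
/rzot.fza/ — violates constraint 4: syllable 1 coda /t/ has 1 consonant (> 0) → not permitted
Permitted: /ro/ → 1.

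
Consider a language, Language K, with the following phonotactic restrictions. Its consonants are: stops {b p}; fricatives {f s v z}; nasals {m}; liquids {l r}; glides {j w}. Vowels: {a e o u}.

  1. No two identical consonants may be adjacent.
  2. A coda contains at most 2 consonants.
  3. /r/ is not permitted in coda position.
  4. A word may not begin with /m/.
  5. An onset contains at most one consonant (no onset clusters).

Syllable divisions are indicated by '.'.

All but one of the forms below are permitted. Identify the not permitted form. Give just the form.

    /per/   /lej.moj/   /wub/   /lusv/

/per/

/per/ — violates constraint 3: syllable 1 coda contains /r/ → not permitted
/lej.moj/ — σ1 onset /l/, coda /j/ ok; σ2 onset /m/, coda /j/ ok → permitted
/wub/ — σ1 onset /w/, coda /b/ ok → permitted
/lusv/ — σ1 onset /l/, coda /sv/ (2C) ok → permitted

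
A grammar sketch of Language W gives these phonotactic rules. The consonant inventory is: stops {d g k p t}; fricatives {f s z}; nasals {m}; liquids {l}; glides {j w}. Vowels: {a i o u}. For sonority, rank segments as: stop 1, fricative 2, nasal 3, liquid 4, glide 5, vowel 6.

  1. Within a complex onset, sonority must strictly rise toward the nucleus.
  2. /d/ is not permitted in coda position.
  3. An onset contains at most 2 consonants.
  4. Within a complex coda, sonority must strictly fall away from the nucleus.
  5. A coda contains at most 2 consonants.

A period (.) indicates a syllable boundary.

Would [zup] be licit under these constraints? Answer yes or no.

[zup] — σ1 onset /z/, coda /p/ ok → licit

yes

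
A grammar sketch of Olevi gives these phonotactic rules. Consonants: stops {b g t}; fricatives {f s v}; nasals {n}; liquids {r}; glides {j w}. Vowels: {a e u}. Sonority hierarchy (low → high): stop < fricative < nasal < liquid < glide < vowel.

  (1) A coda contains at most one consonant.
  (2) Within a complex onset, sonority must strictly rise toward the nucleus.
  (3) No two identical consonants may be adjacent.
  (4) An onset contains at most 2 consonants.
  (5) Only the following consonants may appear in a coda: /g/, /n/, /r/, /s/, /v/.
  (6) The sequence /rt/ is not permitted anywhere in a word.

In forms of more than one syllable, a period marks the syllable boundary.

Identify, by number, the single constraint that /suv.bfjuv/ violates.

4

/suv.bfjuv/: syllable 2 onset /bfj/ has 3 consonants (> 2).
This is a violation of constraint 4: "An onset contains at most 2 consonants."
The remaining constraints (1, 2, 3, 5, 6) are satisfied.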